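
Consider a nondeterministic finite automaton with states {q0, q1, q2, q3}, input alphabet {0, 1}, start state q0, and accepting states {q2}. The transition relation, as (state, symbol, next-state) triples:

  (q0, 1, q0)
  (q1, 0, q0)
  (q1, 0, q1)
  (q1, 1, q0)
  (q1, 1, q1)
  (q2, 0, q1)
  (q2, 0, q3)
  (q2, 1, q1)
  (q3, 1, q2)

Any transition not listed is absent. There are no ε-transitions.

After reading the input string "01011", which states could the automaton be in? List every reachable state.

Start in {q0}.
Read '0': q0→∅; now ∅.
The set is empty and remains empty for the remaining 4 symbols.

∅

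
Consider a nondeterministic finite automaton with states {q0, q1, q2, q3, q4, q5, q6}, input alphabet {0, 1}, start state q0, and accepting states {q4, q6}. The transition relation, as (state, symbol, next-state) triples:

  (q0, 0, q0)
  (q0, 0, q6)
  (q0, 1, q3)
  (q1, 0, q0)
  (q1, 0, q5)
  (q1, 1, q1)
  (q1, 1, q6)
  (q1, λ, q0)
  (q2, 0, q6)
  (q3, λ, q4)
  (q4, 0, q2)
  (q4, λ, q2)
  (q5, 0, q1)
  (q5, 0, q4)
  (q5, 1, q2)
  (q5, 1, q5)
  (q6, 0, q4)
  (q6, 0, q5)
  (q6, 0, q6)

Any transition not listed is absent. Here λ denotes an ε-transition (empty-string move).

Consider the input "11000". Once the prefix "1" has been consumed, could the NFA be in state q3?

Start in {q0}.
Read '1': q0→{q3}; union {q3}; ε-closure = {q2, q3, q4}.
State q3 is in {q2, q3, q4}.

Yes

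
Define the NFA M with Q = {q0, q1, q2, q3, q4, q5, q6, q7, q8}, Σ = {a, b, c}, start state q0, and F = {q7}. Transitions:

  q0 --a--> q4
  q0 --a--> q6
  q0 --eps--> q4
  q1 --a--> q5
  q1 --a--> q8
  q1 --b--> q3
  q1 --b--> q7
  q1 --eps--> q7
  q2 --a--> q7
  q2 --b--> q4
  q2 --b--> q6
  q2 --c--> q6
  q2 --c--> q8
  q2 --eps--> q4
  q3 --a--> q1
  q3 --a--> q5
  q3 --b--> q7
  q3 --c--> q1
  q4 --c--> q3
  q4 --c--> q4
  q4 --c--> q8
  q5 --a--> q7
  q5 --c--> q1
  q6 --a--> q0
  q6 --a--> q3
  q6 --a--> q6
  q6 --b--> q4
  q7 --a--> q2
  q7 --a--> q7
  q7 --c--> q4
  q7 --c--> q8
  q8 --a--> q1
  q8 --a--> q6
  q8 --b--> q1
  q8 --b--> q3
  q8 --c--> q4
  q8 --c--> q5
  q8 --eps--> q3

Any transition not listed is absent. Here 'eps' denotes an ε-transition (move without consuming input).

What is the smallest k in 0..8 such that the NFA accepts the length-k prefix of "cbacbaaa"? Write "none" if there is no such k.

2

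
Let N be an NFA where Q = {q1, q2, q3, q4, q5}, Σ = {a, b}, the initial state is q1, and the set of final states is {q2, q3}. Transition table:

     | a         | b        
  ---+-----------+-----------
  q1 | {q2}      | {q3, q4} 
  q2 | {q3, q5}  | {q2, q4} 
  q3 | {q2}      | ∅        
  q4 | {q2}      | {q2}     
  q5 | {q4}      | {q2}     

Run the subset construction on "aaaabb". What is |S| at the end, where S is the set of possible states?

2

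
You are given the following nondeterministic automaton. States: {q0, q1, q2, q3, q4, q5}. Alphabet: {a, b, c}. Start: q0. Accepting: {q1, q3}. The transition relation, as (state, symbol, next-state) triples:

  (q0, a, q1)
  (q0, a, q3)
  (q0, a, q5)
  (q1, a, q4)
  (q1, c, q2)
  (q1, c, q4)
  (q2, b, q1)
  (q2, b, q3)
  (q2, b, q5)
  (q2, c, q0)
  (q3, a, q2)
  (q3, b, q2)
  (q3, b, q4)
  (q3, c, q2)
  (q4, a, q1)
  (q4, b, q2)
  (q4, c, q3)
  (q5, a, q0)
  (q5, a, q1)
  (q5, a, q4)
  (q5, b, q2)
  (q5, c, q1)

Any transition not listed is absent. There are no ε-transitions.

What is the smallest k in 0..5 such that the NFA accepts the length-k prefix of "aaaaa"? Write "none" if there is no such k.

Start in {q0}.
Read 'a': {q0} → {q1, q3, q5}.
None of the earlier sets intersect F, but {q1, q3, q5} does.

1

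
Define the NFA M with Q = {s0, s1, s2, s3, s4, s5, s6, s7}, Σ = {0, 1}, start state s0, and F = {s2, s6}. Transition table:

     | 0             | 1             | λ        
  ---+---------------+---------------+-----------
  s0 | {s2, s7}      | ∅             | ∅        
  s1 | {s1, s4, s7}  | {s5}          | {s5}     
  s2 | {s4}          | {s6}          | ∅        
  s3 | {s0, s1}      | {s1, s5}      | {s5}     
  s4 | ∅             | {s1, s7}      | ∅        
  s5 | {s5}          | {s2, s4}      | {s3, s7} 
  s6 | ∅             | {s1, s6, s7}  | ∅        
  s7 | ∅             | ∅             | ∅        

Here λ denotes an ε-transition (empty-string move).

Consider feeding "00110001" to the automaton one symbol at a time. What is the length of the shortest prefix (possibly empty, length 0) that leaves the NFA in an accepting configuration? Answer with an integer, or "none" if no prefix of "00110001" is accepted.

1

Start in {s0}.
Read '0': s0→{s2, s7}; now {s2, s7}.
None of the earlier sets intersect F, but {s2, s7} does.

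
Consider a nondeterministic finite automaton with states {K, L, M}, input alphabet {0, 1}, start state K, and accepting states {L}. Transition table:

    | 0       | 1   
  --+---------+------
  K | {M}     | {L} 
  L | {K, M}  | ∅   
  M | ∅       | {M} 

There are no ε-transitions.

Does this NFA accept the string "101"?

Start in {K}.
Read '1': {K} → {L}.
Read '0': {L} → {K, M}.
Read '1': {K, M} → {L, M}.
The final set {L, M} contains the accepting state L.

Yes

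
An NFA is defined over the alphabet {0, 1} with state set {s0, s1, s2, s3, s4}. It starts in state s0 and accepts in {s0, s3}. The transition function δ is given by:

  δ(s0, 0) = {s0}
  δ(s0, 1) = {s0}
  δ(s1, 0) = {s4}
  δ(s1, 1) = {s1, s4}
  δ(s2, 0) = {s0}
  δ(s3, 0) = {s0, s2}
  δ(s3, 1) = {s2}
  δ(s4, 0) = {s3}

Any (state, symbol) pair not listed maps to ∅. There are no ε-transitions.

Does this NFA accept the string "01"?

Yes

Start in {s0}.
Read '0': {s0} → {s0}.
Read '1': {s0} → {s0}.
The final set {s0} contains the accepting state s0.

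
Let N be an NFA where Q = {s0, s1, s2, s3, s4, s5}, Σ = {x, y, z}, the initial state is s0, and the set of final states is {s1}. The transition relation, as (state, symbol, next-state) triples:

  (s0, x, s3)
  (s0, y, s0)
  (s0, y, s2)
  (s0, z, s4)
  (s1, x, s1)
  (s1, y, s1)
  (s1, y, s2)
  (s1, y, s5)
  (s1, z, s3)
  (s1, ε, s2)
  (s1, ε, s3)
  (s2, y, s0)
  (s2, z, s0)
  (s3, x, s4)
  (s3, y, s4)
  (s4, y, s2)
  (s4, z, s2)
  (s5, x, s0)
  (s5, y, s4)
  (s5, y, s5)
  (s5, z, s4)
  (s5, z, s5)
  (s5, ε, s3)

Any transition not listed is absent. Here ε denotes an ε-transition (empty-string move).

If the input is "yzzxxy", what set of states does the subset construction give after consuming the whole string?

∅

Start in {s0}.
Read 'y': s0→{s0, s2}; now {s0, s2}.
Read 'z': s0→{s4}, s2→{s0}; now {s0, s4}.
Read 'z': s0→{s4}, s4→{s2}; now {s2, s4}.
Read 'x': s2→∅, s4→∅; now ∅.
The set is empty and remains empty for the remaining 2 symbols.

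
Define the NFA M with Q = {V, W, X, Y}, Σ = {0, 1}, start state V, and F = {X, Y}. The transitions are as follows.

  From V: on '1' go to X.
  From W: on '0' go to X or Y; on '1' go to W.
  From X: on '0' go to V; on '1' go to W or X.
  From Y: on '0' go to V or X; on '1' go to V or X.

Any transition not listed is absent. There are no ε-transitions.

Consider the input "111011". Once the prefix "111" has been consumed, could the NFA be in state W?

Start in {V}.
Read '1': {V} → {X}.
Read '1': {X} → {W, X}.
Read '1': {W, X} → {W, X}.
State W is in {W, X}.

Yes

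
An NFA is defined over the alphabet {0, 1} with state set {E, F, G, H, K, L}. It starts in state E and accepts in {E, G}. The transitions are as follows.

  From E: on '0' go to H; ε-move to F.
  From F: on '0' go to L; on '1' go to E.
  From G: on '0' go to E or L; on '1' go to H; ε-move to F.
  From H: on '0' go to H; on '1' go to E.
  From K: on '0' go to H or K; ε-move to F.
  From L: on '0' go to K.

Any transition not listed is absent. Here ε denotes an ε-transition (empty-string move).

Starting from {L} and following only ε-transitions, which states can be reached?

{L}

Begin with {L}.
No ε-moves leave this set, so the closure equals the set itself.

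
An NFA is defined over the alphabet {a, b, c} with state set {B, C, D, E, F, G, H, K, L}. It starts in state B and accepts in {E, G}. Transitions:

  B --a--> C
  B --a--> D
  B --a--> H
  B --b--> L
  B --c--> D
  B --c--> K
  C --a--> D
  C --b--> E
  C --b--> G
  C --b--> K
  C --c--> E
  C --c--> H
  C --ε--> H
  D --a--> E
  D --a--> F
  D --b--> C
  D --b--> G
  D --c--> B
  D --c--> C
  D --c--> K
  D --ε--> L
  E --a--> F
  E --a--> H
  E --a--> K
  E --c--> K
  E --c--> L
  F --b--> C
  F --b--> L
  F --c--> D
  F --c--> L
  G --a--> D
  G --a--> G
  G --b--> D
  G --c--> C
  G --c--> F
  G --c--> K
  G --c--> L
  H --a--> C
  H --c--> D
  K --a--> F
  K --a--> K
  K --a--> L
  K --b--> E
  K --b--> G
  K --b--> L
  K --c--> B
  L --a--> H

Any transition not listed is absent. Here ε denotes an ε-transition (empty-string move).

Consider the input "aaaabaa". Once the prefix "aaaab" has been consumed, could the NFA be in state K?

Start in {B}.
Read 'a': B→{C, D, H}; union {C, D, H}; ε-closure = {C, D, H, L}.
Read 'a': C→{D}, D→{E, F}, H→{C}, L→{H}; union {C, D, E, F, H}; ε-closure = {C, D, E, F, H, L}.
Read 'a': C→{D}, D→{E, F}, E→{F, H, K}, F→∅, H→{C}, L→{H}; union {C, D, E, F, H, K}; ε-closure = {C, D, E, F, H, K, L}.
Read 'a': C→{D}, D→{E, F}, E→{F, H, K}, F→∅, H→{C}, K→{F, K, L}, L→{H}; now {C, D, E, F, H, K, L}.
Read 'b': C→{E, G, K}, D→{C, G}, E→∅, F→{C, L}, H→∅, K→{E, G, L}, L→∅; union {C, E, G, K, L}; ε-closure = {C, E, G, H, K, L}.
State K is in {C, E, G, H, K, L}.

Yes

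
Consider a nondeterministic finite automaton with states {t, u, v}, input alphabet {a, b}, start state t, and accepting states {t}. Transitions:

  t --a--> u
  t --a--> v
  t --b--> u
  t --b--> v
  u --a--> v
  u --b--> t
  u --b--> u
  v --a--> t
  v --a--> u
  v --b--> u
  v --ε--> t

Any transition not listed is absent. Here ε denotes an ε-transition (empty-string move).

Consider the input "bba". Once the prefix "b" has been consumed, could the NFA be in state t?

Yes

Start in {t}.
Read 'b': {t} → {t, u, v}.
State t is in {t, u, v}.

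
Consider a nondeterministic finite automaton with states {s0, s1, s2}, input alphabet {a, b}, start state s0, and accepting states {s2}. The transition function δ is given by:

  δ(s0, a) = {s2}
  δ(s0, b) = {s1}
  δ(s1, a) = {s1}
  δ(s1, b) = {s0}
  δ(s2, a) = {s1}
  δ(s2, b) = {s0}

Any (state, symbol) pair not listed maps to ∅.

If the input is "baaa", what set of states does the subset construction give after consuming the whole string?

{s1}

Start in {s0}.
Read 'b': {s0} → {s1}.
Read 'a': {s1} → {s1}.
Read 'a': {s1} → {s1}.
Read 'a': {s1} → {s1}.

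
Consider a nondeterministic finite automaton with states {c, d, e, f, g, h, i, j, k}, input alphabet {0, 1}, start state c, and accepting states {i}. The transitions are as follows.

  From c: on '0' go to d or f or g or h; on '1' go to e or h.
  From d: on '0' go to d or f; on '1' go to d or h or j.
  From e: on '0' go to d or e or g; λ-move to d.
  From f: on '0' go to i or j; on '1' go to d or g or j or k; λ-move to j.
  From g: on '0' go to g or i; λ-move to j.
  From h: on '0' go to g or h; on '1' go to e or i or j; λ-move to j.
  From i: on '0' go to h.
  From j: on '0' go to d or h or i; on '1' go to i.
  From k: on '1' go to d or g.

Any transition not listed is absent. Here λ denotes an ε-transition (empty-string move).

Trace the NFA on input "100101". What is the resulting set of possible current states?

Start in {c}.
Read '1': c→{e, h}; union {e, h}; ε-closure = {d, e, h, j}.
Read '0': d→{d, f}, e→{d, e, g}, h→{g, h}, j→{d, h, i}; union {d, e, f, g, h, i}; ε-closure = {d, e, f, g, h, i, j}.
Read '0': d→{d, f}, e→{d, e, g}, f→{i, j}, g→{g, i}, h→{g, h}, i→{h}, j→{d, h, i}; now {d, e, f, g, h, i, j}.
Read '1': d→{d, h, j}, e→∅, f→{d, g, j, k}, g→∅, h→{e, i, j}, i→∅, j→{i}; now {d, e, g, h, i, j, k}.
Read '0': d→{d, f}, e→{d, e, g}, g→{g, i}, h→{g, h}, i→{h}, j→{d, h, i}, k→∅; union {d, e, f, g, h, i}; ε-closure = {d, e, f, g, h, i, j}.
Read '1': d→{d, h, j}, e→∅, f→{d, g, j, k}, g→∅, h→{e, i, j}, i→∅, j→{i}; now {d, e, g, h, i, j, k}.

{d, e, g, h, i, j, k}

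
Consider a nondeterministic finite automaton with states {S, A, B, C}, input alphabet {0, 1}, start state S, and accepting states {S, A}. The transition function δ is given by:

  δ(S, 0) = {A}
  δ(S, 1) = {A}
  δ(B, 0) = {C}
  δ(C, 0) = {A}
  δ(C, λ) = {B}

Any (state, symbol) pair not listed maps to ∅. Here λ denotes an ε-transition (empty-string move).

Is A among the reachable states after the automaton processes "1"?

Start in {S}.
Read '1': S→{A}; now {A}.
State A is in {A}.

Yes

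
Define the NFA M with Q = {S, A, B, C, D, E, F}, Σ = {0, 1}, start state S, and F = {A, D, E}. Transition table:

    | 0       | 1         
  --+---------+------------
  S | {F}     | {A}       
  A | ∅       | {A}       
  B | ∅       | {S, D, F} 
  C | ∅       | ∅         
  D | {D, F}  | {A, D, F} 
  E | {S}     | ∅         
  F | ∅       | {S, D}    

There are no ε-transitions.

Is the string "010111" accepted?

Yes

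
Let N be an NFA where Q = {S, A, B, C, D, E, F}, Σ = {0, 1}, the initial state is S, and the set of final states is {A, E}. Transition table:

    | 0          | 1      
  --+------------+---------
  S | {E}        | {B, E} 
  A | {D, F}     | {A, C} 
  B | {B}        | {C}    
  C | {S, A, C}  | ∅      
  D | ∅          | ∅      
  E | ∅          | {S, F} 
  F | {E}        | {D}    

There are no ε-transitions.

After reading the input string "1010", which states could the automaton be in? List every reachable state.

{S, A, C}

Start in {S}.
Read '1': {S} → {B, E}.
Read '0': {B, E} → {B}.
Read '1': {B} → {C}.
Read '0': {C} → {S, A, C}.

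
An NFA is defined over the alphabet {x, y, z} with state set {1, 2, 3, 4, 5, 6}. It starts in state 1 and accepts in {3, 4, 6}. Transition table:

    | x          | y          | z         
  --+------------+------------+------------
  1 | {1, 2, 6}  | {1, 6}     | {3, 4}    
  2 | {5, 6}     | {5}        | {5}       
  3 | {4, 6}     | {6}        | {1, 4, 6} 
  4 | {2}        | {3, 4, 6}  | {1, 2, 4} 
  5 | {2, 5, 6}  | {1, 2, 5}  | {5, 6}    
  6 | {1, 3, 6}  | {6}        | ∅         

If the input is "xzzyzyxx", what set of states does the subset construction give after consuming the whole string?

{1, 2, 3, 4, 5, 6}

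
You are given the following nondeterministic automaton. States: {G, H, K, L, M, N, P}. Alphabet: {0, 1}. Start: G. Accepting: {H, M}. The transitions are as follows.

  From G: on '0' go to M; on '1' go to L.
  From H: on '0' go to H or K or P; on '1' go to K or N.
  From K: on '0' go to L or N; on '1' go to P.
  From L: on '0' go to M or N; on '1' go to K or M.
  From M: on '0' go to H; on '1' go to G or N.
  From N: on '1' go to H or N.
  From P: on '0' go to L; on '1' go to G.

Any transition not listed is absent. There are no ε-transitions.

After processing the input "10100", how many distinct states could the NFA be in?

5

Start in {G}.
Read '1': G→{L}; now {L}.
Read '0': L→{M, N}; now {M, N}.
Read '1': M→{G, N}, N→{H, N}; now {G, H, N}.
Read '0': G→{M}, H→{H, K, P}, N→∅; now {H, K, M, P}.
Read '0': H→{H, K, P}, K→{L, N}, M→{H}, P→{L}; now {H, K, L, N, P}.
That set has 5 states.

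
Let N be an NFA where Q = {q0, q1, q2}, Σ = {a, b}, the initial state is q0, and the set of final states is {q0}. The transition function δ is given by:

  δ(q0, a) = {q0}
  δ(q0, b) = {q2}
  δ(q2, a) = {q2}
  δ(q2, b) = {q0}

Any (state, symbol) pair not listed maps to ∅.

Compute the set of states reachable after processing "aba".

{q2}

Start in {q0}.
Read 'a': q0→{q0}; now {q0}.
Read 'b': q0→{q2}; now {q2}.
Read 'a': q2→{q2}; now {q2}.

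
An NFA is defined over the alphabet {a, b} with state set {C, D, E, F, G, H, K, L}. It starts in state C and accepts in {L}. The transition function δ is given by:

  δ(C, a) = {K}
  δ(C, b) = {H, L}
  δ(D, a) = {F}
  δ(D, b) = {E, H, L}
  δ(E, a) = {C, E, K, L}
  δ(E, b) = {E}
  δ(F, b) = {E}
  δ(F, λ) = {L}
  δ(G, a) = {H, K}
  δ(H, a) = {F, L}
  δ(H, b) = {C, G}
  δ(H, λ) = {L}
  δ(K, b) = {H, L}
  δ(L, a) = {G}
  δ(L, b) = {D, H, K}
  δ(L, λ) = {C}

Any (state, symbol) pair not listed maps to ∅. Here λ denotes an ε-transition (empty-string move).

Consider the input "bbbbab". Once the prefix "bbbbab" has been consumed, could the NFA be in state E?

Start in {C}.
Read 'b': {C} → {C, H, L}.
Read 'b': {C, H, L} → {C, D, G, H, K, L}.
Read 'b': {C, D, G, H, K, L} → {C, D, E, G, H, K, L}.
Read 'b': {C, D, E, G, H, K, L} → {C, D, E, G, H, K, L}.
Read 'a': {C, D, E, G, H, K, L} → {C, E, F, G, H, K, L}.
Read 'b': {C, E, F, G, H, K, L} → {C, D, E, G, H, K, L}.
State E is in {C, D, E, G, H, K, L}.

Yes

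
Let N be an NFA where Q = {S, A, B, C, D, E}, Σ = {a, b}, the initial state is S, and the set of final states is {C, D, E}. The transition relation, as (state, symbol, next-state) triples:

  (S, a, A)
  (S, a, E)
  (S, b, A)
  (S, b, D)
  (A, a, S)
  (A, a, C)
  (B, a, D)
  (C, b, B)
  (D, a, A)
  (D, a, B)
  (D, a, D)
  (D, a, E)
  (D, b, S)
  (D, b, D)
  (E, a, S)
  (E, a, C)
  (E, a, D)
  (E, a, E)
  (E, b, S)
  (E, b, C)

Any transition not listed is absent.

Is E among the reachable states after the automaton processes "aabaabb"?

No

Start in {S}.
Read 'a': {S} → {A, E}.
Read 'a': {A, E} → {S, C, D, E}.
Read 'b': {S, C, D, E} → {S, A, B, C, D}.
Read 'a': {S, A, B, C, D} → {S, A, B, C, D, E}.
Read 'a': {S, A, B, C, D, E} → {S, A, B, C, D, E}.
Read 'b': {S, A, B, C, D, E} → {S, A, B, C, D}.
Read 'b': {S, A, B, C, D} → {S, A, B, D}.
State E is not in {S, A, B, D}.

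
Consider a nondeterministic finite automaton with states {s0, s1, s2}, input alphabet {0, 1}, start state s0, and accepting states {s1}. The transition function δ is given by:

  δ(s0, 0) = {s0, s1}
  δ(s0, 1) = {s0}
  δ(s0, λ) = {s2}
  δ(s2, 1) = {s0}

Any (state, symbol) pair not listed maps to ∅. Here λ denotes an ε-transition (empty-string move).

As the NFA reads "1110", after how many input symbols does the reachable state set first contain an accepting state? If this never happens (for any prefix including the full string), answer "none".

4

Start: ε-closure({s0}) = {s0, s2}.
Read '1': s0→{s0}, s2→{s0}; union {s0}; ε-closure = {s0, s2}.
Read '1': s0→{s0}, s2→{s0}; union {s0}; ε-closure = {s0, s2}.
Read '1': s0→{s0}, s2→{s0}; union {s0}; ε-closure = {s0, s2}.
Read '0': s0→{s0, s1}, s2→∅; union {s0, s1}; ε-closure = {s0, s1, s2}.
None of the earlier sets intersect F, but {s0, s1, s2} does.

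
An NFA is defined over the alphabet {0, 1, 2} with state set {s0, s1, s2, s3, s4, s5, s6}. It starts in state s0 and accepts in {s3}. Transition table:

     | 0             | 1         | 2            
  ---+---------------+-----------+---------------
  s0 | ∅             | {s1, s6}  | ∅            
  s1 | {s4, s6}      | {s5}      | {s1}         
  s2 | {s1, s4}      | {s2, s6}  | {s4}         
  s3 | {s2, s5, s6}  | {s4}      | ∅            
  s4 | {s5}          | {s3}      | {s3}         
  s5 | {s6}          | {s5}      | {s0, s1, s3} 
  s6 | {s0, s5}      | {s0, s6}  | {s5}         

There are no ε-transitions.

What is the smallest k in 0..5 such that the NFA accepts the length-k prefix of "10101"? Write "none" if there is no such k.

Start in {s0}.
Read '1': {s0} → {s1, s6}.
Read '0': {s1, s6} → {s0, s4, s5, s6}.
Read '1': {s0, s4, s5, s6} → {s0, s1, s3, s5, s6}.
None of the earlier sets intersect F, but {s0, s1, s3, s5, s6} does.

3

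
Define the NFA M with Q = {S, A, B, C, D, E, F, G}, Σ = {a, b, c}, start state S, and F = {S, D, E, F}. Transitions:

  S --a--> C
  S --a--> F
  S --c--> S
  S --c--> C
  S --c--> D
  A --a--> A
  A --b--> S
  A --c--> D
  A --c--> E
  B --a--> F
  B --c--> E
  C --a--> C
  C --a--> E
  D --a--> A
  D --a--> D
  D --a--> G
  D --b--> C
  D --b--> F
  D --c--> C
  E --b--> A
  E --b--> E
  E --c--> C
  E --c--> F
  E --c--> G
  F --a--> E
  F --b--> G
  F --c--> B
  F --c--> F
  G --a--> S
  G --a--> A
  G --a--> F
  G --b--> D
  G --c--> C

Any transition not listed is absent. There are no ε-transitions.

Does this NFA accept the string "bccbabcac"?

Start in {S}.
Read 'b': S→∅; now ∅.
The set is empty and remains empty for the remaining 8 symbols.
The final set ∅ contains no accepting state.

No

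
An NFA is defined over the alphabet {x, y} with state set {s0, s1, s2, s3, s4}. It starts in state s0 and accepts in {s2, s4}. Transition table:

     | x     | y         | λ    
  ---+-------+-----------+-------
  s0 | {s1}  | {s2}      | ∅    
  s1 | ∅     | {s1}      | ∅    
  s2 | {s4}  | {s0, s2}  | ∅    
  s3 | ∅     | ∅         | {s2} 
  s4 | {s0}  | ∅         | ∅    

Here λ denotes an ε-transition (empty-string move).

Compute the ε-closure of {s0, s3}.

{s0, s2, s3}

Begin with {s0, s3}.
ε-move s3 → s2; add s2.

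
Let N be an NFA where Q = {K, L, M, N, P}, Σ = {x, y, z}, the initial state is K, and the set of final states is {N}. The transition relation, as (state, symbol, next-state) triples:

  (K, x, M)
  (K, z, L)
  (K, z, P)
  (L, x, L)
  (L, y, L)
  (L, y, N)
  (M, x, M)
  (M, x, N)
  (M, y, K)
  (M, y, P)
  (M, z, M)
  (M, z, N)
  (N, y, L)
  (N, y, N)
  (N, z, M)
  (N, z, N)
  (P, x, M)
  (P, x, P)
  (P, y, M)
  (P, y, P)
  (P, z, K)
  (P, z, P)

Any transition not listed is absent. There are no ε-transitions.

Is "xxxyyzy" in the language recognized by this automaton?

Start in {K}.
Read 'x': {K} → {M}.
Read 'x': {M} → {M, N}.
Read 'x': {M, N} → {M, N}.
Read 'y': {M, N} → {K, L, N, P}.
Read 'y': {K, L, N, P} → {L, M, N, P}.
Read 'z': {L, M, N, P} → {K, M, N, P}.
Read 'y': {K, M, N, P} → {K, L, M, N, P}.
The final set {K, L, M, N, P} contains the accepting state N.

Yes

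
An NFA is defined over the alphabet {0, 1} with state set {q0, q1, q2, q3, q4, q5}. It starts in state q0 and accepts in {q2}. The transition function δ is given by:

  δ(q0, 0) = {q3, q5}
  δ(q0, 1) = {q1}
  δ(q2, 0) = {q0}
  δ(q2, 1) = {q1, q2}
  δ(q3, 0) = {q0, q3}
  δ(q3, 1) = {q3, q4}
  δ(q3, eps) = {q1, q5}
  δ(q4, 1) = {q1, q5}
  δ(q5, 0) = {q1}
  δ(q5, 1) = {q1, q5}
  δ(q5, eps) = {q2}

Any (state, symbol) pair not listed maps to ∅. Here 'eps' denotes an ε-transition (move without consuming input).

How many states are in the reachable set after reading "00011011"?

5

Start in {q0}.
Read '0': {q0} → {q1, q2, q3, q5}.
Read '0': {q1, q2, q3, q5} → {q0, q1, q2, q3, q5}.
Read '0': {q0, q1, q2, q3, q5} → {q0, q1, q2, q3, q5}.
Read '1': {q0, q1, q2, q3, q5} → {q1, q2, q3, q4, q5}.
Read '1': {q1, q2, q3, q4, q5} → {q1, q2, q3, q4, q5}.
Read '0': {q1, q2, q3, q4, q5} → {q0, q1, q2, q3, q5}.
Read '1': {q0, q1, q2, q3, q5} → {q1, q2, q3, q4, q5}.
Read '1': {q1, q2, q3, q4, q5} → {q1, q2, q3, q4, q5}.
That set has 5 states.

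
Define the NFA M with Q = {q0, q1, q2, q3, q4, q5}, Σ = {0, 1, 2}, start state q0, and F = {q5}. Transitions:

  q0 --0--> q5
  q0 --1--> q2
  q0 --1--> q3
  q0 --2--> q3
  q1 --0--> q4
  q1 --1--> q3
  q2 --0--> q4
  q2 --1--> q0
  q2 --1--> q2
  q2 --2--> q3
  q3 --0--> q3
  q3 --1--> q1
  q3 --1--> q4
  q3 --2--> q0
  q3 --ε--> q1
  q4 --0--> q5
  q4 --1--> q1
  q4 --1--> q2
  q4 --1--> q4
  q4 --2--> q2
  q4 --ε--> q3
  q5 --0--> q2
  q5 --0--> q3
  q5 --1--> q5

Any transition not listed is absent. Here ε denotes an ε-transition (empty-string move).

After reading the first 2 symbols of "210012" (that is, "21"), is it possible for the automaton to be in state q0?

Start in {q0}.
Read '2': {q0} → {q1, q3}.
Read '1': {q1, q3} → {q1, q3, q4}.
State q0 is not in {q1, q3, q4}.

No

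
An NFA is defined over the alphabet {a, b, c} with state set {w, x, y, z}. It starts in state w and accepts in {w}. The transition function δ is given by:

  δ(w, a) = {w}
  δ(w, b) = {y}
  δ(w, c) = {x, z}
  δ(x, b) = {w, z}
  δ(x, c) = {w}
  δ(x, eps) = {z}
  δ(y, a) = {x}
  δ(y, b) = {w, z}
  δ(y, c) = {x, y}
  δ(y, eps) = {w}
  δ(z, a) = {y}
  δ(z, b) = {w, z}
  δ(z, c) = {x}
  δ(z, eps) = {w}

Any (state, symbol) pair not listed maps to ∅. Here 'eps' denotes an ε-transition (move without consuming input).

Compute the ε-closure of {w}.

{w}

Begin with {w}.
No ε-moves leave this set, so the closure equals the set itself.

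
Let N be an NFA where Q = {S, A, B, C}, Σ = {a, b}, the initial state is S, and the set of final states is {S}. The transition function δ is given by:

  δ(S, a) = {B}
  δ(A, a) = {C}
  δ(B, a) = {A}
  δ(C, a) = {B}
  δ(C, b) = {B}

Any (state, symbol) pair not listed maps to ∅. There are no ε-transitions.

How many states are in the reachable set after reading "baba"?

0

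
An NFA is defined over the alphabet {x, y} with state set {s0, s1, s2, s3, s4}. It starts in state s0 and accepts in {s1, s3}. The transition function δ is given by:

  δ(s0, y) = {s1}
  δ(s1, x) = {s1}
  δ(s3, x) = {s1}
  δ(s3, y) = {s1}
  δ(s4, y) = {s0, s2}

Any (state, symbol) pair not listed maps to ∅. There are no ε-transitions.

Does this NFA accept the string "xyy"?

No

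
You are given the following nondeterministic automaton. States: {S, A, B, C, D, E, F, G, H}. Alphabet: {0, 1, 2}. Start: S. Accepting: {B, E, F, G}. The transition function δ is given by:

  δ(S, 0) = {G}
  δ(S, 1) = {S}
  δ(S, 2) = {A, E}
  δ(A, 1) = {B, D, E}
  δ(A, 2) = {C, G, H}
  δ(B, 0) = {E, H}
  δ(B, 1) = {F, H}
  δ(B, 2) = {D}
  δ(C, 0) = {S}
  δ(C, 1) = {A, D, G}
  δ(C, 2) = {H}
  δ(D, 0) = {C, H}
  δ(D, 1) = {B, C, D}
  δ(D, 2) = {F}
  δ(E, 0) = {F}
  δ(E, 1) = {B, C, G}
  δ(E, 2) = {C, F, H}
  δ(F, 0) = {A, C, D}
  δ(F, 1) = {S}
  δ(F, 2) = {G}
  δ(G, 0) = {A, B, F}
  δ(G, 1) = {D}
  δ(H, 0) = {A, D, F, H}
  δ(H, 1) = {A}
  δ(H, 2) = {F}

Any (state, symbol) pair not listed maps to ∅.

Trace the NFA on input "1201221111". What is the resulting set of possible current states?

{S, A, B, C, D, E, F, G, H}

Start in {S}.
Read '1': {S} → {S}.
Read '2': {S} → {A, E}.
Read '0': {A, E} → {F}.
Read '1': {F} → {S}.
Read '2': {S} → {A, E}.
Read '2': {A, E} → {C, F, G, H}.
Read '1': {C, F, G, H} → {S, A, D, G}.
Read '1': {S, A, D, G} → {S, B, C, D, E}.
Read '1': {S, B, C, D, E} → {S, A, B, C, D, F, G, H}.
Read '1': {S, A, B, C, D, F, G, H} → {S, A, B, C, D, E, F, G, H}.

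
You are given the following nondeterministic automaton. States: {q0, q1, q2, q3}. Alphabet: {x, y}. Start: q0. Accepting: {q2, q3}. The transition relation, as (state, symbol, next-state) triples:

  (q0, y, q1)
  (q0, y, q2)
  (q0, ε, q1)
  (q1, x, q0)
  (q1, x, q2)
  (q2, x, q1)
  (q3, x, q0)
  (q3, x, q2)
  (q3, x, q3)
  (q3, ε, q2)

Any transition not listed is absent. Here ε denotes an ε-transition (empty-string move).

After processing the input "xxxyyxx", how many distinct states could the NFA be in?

Start: ε-closure({q0}) = {q0, q1}.
Read 'x': q0→∅, q1→{q0, q2}; union {q0, q2}; ε-closure = {q0, q1, q2}.
Read 'x': q0→∅, q1→{q0, q2}, q2→{q1}; now {q0, q1, q2}.
Read 'x': q0→∅, q1→{q0, q2}, q2→{q1}; now {q0, q1, q2}.
Read 'y': q0→{q1, q2}, q1→∅, q2→∅; now {q1, q2}.
Read 'y': q1→∅, q2→∅; now ∅.
The set is empty and remains empty for the remaining 2 symbols.
That set has 0 states.

0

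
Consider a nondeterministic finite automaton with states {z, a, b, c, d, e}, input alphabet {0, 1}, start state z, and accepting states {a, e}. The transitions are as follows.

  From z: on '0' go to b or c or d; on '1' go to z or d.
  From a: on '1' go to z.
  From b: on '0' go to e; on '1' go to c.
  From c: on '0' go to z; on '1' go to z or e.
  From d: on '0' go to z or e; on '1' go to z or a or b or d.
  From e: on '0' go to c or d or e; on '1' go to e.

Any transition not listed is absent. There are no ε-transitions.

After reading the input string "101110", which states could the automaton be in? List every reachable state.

Start in {z}.
Read '1': {z} → {z, d}.
Read '0': {z, d} → {z, b, c, d, e}.
Read '1': {z, b, c, d, e} → {z, a, b, c, d, e}.
Read '1': {z, a, b, c, d, e} → {z, a, b, c, d, e}.
Read '1': {z, a, b, c, d, e} → {z, a, b, c, d, e}.
Read '0': {z, a, b, c, d, e} → {z, b, c, d, e}.

{z, b, c, d, e}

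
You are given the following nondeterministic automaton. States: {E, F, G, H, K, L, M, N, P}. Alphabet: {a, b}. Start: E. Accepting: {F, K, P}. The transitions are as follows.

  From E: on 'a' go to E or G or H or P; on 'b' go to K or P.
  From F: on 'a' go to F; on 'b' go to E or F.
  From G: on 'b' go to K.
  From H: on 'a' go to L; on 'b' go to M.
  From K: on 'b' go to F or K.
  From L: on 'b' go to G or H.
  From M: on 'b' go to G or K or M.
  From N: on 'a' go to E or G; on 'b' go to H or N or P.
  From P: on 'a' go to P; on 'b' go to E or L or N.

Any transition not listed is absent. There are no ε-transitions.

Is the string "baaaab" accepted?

Start in {E}.
Read 'b': {E} → {K, P}.
Read 'a': {K, P} → {P}.
Read 'a': {P} → {P}.
Read 'a': {P} → {P}.
Read 'a': {P} → {P}.
Read 'b': {P} → {E, L, N}.
The final set {E, L, N} contains no accepting state.

No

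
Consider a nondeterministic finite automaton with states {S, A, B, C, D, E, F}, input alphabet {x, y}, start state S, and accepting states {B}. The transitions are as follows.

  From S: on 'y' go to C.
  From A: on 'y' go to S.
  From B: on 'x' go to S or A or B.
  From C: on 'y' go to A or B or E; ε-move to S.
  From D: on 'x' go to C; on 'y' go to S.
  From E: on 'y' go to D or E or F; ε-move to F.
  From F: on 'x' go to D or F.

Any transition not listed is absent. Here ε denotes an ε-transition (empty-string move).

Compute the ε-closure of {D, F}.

Begin with {D, F}.
No ε-moves leave this set, so the closure equals the set itself.

{D, F}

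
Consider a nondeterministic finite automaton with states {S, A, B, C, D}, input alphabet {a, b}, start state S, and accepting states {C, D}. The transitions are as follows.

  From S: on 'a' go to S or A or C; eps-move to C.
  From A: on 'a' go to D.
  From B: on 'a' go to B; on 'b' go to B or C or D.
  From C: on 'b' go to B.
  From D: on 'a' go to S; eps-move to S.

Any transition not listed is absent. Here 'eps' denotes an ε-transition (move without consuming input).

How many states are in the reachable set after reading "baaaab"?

Start: ε-closure({S}) = {S, C}.
Read 'b': {S, C} → {B}.
Read 'a': {B} → {B}.
Read 'a': {B} → {B}.
Read 'a': {B} → {B}.
Read 'a': {B} → {B}.
Read 'b': {B} → {S, B, C, D}.
That set has 4 states.

4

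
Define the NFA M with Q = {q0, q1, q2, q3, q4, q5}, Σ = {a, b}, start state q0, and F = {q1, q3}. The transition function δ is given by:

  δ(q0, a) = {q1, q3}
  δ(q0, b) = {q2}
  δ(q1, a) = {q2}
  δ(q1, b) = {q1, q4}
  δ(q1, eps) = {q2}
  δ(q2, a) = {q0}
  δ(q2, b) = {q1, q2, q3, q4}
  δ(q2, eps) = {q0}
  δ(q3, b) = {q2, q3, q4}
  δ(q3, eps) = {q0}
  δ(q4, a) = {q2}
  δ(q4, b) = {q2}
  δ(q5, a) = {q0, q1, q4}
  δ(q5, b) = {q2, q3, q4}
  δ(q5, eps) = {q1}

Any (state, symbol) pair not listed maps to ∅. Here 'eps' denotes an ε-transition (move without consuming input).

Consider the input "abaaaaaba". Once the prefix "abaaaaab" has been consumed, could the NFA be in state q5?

No

Start in {q0}.
Read 'a': q0→{q1, q3}; union {q1, q3}; ε-closure = {q0, q1, q2, q3}.
Read 'b': q0→{q2}, q1→{q1, q4}, q2→{q1, q2, q3, q4}, q3→{q2, q3, q4}; union {q1, q2, q3, q4}; ε-closure = {q0, q1, q2, q3, q4}.
Read 'a': q0→{q1, q3}, q1→{q2}, q2→{q0}, q3→∅, q4→{q2}; now {q0, q1, q2, q3}.
Read 'a': q0→{q1, q3}, q1→{q2}, q2→{q0}, q3→∅; now {q0, q1, q2, q3}.
Read 'a': q0→{q1, q3}, q1→{q2}, q2→{q0}, q3→∅; now {q0, q1, q2, q3}.
Read 'a': q0→{q1, q3}, q1→{q2}, q2→{q0}, q3→∅; now {q0, q1, q2, q3}.
Read 'a': q0→{q1, q3}, q1→{q2}, q2→{q0}, q3→∅; now {q0, q1, q2, q3}.
Read 'b': q0→{q2}, q1→{q1, q4}, q2→{q1, q2, q3, q4}, q3→{q2, q3, q4}; union {q1, q2, q3, q4}; ε-closure = {q0, q1, q2, q3, q4}.
State q5 is not in {q0, q1, q2, q3, q4}.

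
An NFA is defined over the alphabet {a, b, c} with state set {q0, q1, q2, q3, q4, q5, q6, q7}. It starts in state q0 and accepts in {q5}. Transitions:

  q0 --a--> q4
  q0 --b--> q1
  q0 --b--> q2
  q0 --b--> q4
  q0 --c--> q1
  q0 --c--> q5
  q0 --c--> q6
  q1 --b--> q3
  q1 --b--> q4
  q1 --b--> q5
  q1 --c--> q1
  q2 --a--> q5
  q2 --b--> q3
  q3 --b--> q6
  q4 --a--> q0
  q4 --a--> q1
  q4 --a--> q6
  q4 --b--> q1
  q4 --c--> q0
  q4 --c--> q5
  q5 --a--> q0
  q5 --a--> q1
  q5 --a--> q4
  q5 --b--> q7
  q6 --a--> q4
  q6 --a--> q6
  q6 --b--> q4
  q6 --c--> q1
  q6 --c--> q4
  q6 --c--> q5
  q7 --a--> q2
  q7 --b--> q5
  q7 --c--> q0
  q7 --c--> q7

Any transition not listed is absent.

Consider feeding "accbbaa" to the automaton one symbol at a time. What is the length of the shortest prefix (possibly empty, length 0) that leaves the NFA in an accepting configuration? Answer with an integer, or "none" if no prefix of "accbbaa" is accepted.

2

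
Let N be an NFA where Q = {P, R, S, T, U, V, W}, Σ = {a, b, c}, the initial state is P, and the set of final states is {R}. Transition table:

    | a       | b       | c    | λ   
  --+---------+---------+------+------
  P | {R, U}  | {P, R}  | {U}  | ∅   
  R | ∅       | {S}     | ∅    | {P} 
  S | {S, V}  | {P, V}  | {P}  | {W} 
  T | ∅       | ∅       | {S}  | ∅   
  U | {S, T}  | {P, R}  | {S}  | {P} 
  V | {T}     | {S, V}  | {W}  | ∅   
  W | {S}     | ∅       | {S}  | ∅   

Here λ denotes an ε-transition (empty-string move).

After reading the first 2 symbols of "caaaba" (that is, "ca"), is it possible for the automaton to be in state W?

Yes

Start in {P}.
Read 'c': P→{U}; union {U}; ε-closure = {P, U}.
Read 'a': P→{R, U}, U→{S, T}; union {R, S, T, U}; ε-closure = {P, R, S, T, U, W}.
State W is in {P, R, S, T, U, W}.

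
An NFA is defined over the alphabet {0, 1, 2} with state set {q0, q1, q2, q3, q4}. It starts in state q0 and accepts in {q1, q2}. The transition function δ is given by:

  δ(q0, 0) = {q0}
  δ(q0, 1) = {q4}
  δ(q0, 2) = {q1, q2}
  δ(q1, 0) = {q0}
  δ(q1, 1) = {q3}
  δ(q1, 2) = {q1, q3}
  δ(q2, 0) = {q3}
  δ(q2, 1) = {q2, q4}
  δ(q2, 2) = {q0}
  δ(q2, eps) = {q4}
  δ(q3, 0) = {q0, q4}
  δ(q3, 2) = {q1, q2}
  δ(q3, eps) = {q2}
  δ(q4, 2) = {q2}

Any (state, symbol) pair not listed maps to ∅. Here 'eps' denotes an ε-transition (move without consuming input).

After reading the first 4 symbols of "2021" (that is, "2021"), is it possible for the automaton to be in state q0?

No

Start in {q0}.
Read '2': q0→{q1, q2}; union {q1, q2}; ε-closure = {q1, q2, q4}.
Read '0': q1→{q0}, q2→{q3}, q4→∅; union {q0, q3}; ε-closure = {q0, q2, q3, q4}.
Read '2': q0→{q1, q2}, q2→{q0}, q3→{q1, q2}, q4→{q2}; union {q0, q1, q2}; ε-closure = {q0, q1, q2, q4}.
Read '1': q0→{q4}, q1→{q3}, q2→{q2, q4}, q4→∅; now {q2, q3, q4}.
State q0 is not in {q2, q3, q4}.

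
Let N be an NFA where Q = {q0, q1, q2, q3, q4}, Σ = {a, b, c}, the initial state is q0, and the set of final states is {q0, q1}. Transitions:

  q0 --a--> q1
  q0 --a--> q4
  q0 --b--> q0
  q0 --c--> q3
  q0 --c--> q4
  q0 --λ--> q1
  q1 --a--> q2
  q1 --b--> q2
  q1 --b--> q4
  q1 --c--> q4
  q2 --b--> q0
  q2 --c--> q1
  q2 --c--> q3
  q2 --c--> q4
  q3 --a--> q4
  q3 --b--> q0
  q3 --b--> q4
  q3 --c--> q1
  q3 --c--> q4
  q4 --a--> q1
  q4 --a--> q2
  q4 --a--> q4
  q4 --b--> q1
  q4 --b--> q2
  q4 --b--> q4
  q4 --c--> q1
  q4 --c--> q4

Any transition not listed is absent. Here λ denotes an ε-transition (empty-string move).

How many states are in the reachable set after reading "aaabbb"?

4

Start: ε-closure({q0}) = {q0, q1}.
Read 'a': {q0, q1} → {q1, q2, q4}.
Read 'a': {q1, q2, q4} → {q1, q2, q4}.
Read 'a': {q1, q2, q4} → {q1, q2, q4}.
Read 'b': {q1, q2, q4} → {q0, q1, q2, q4}.
Read 'b': {q0, q1, q2, q4} → {q0, q1, q2, q4}.
Read 'b': {q0, q1, q2, q4} → {q0, q1, q2, q4}.
That set has 4 states.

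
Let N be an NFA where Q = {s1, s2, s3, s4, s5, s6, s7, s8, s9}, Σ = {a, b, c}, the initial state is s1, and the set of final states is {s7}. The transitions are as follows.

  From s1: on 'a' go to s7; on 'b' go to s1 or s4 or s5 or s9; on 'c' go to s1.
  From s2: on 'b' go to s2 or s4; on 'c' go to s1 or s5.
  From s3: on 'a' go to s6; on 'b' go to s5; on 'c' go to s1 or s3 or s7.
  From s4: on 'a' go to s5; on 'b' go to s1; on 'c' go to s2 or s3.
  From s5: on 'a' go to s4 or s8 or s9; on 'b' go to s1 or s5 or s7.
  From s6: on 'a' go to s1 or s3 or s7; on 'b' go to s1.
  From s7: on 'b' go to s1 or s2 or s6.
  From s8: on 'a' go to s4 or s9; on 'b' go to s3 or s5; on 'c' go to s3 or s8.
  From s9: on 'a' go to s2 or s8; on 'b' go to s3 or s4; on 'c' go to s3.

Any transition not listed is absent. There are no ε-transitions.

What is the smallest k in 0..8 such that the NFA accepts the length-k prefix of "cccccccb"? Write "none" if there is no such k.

none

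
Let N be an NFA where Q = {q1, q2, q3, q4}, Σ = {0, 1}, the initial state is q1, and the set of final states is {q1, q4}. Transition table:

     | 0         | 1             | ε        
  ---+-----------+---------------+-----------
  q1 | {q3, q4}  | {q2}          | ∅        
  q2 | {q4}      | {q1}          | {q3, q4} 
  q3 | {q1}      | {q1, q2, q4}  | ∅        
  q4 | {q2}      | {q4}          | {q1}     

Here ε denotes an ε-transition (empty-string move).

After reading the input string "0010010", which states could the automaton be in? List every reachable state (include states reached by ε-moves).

{q1, q2, q3, q4}

Start in {q1}.
Read '0': {q1} → {q1, q3, q4}.
Read '0': {q1, q3, q4} → {q1, q2, q3, q4}.
Read '1': {q1, q2, q3, q4} → {q1, q2, q3, q4}.
Read '0': {q1, q2, q3, q4} → {q1, q2, q3, q4}.
Read '0': {q1, q2, q3, q4} → {q1, q2, q3, q4}.
Read '1': {q1, q2, q3, q4} → {q1, q2, q3, q4}.
Read '0': {q1, q2, q3, q4} → {q1, q2, q3, q4}.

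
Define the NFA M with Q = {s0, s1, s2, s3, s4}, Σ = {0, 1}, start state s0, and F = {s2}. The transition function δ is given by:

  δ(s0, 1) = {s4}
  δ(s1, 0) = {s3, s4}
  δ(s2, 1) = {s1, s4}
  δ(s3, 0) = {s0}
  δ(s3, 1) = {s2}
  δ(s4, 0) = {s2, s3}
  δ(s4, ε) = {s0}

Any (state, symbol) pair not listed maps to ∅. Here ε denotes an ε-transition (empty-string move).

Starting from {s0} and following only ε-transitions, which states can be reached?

{s0}

Begin with {s0}.
No ε-moves leave this set, so the closure equals the set itself.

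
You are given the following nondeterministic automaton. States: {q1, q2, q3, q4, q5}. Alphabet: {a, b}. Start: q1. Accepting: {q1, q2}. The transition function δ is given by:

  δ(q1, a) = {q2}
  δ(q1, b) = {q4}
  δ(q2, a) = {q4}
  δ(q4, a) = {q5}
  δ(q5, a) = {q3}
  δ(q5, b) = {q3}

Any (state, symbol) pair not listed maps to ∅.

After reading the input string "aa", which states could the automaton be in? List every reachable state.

{q4}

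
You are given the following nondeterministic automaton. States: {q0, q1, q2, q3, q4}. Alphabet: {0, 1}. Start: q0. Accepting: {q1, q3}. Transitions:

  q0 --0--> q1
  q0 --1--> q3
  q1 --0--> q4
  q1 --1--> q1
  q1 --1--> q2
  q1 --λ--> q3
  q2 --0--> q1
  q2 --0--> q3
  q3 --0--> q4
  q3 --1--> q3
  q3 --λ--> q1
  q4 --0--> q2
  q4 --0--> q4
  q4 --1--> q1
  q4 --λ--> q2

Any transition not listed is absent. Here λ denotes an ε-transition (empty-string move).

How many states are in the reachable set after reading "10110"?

Start in {q0}.
Read '1': q0→{q3}; union {q3}; ε-closure = {q1, q3}.
Read '0': q1→{q4}, q3→{q4}; union {q4}; ε-closure = {q2, q4}.
Read '1': q2→∅, q4→{q1}; union {q1}; ε-closure = {q1, q3}.
Read '1': q1→{q1, q2}, q3→{q3}; now {q1, q2, q3}.
Read '0': q1→{q4}, q2→{q1, q3}, q3→{q4}; union {q1, q3, q4}; ε-closure = {q1, q2, q3, q4}.
That set has 4 states.

4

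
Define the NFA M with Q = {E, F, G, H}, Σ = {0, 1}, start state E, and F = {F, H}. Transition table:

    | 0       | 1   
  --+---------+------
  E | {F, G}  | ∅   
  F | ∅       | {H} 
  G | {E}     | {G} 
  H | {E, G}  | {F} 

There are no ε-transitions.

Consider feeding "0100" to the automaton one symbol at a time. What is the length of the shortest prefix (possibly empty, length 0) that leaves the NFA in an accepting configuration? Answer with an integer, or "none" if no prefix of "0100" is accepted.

1

Start in {E}.
Read '0': {E} → {F, G}.
None of the earlier sets intersect F, but {F, G} does.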